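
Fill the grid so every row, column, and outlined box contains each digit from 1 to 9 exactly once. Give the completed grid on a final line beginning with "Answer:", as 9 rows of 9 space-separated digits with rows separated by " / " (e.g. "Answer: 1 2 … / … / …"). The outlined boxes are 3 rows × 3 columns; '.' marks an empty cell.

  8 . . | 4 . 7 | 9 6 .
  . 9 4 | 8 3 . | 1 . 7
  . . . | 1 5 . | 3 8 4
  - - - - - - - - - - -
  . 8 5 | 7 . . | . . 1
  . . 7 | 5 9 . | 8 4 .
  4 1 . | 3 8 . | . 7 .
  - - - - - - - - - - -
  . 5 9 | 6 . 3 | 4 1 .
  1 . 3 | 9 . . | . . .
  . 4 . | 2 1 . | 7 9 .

Step 1. [r9c1∈{6}] r9c1's peers cover all but 6. So r9c1=6.
Step 2. [r1c5∈{2}] r1c5's peers cover all but 2. So r1c5=2.
Step 3. [r4c5∈{4,6}] col 5 places 6 nowhere but r4c5, so r4c5=6.
Step 4. [r4c7∈{2}] r4c7 is down to just 2 ⇒ r4c7=2.
Step 5. [r1c9∈{5}] only 5 remains possible at r1c9 ⇒ r1c9=5.
Step 6. [r8c8∈{2,5}] r8c8 is the only open cell in col 8 admitting 5. So r8c8=5.
Step 7. [r7c9∈{2,8}] across row 7, 8 lands solely at r7c9 ⇒ r7c9=8.
Step 8. [r7c1∈{2,7}] across row 7, 2 lands solely at r7c1, so r7c1=2.
Step 9. [r5c1∈{3}] r5c1 has the single candidate 3. So r5c1=3.
Step 10. [r5c9∈{6}] nothing but 6 survives at r5c9, so r5c9=6.
Step 11. [r3c2∈{2,6,7}] in col 2, 6 fits only at r3c2, so r3c2=6.
Step 12. [r8c6∈{4,8}] row 8 places 8 nowhere but r8c6, so r8c6=8.
Step 13. [r5c2∈{2}] r5c2's peers cover all but 2, so r5c2=2.
Step 14. [r8c2∈{7}] r8c2's peers cover all but 7. So r8c2=7.
Step 15. [r9c9∈{3}] r9c9 has the single candidate 3 ⇒ r9c9=3.
Step 16. [r4c6∈{4}] r4c6 is down to just 4. So r4c6=4.
Step 17. [r7c5∈{7}] r7c5 is down to just 7, so r7c5=7.
Step 18. [r2c1∈{5}] only 5 remains possible at r2c1. So r2c1=5.
Step 19. [r3c6∈{9}] r3c6's peers cover all but 9. So r3c6=9.
Step 20. [r2c6∈{6}] nothing but 6 survives at r2c6. So r2c6=6.
Step 21. [r8c7∈{6}] only 6 remains possible at r8c7. So r8c7=6.
Step 22. [r6c3∈{6}] r6c3's peers cover all but 6, so r6c3=6.
Step 23. [r3c3∈{2}] only 2 remains possible at r3c3 ⇒ r3c3=2.
Step 24. [r5c6∈{1}] r5c6 has the single candidate 1. So r5c6=1.
Step 25. [r6c6∈{2}] r6c6 has the single candidate 2, so r6c6=2.
Step 26. [r1c2∈{3}] only 3 remains possible at r1c2 ⇒ r1c2=3.
Step 27. [r2c8∈{2}] r2c8 has the single candidate 2, so r2c8=2.
Step 28. [r3c1∈{7}] r3c1 has the single candidate 7. So r3c1=7.
Step 29. [r9c3∈{8}] r9c3's peers cover all but 8. So r9c3=8.
Step 30. [r4c8∈{3}] r4c8 has the single candidate 3, so r4c8=3.
Step 31. [r4c1∈{9}] nothing but 9 survives at r4c1, so r4c1=9.
Step 32. [r6c9∈{9}] r6c9 has the single candidate 9. So r6c9=9.
Step 33. [r1c3∈{1}] r1c3 has the single candidate 1, so r1c3=1.
Step 34. [r9c6∈{5}] nothing but 5 survives at r9c6, so r9c6=5.
Step 35. [r8c9∈{2}] r8c9's peers cover all but 2. So r8c9=2.
Step 36. [r8c5∈{4}] r8c5 is down to just 4. So r8c5=4.
Step 37. [r6c7∈{5}] r6c7 is down to just 5, so r6c7=5.

Answer: 8 3 1 4 2 7 9 6 5 / 5 9 4 8 3 6 1 2 7 / 7 6 2 1 5 9 3 8 4 / 9 8 5 7 6 4 2 3 1 / 3 2 7 5 9 1 8 4 6 / 4 1 6 3 8 2 5 7 9 / 2 5 9 6 7 3 4 1 8 / 1 7 3 9 4 8 6 5 2 / 6 4 8 2 1 5 7 9 3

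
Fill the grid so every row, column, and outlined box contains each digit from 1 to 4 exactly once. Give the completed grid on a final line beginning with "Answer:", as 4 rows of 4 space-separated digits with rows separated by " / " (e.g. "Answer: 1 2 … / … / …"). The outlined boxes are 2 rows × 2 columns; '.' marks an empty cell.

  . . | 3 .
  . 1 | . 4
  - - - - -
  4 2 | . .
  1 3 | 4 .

Step 1. [r1c1∈{2}] r1c1 has the single candidate 2 ⇒ r1c1=2.
Step 2. [r1c4∈{1}] r1c4 is down to just 1. So r1c4=1.
Step 3. [r4c4∈{2}] only 2 remains possible at r4c4, so r4c4=2.
Step 4. [r2c1∈{3}] nothing but 3 survives at r2c1 ⇒ r2c1=3.
Step 5. [r2c3∈{2}] only 2 remains possible at r2c3, so r2c3=2.
Step 6. [r1c2∈{4}] r1c2 has the single candidate 4, so r1c2=4.
Step 7. [r3c3∈{1}] only 1 remains possible at r3c3, so r3c3=1.
Step 8. [r3c4∈{3}] r3c4 is down to just 3 ⇒ r3c4=3.

Answer: 2 4 3 1 / 3 1 2 4 / 4 2 1 3 / 1 3 4 2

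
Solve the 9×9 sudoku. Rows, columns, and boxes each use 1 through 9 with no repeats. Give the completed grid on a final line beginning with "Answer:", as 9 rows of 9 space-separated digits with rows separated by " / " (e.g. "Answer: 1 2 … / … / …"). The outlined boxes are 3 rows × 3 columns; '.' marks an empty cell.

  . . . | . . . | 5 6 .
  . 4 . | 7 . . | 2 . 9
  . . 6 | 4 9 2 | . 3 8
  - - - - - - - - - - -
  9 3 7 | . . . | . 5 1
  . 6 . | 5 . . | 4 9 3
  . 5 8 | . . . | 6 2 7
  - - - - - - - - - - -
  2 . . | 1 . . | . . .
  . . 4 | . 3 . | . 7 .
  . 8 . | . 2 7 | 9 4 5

Step 1. [r5c1∈{1}] r5c1's peers cover all but 1, so r5c1=1.
Step 2. [r5c6∈{8}] r5c6 has the single candidate 8. So r5c6=8.
Step 3. [r9c4∈{6}] r9c4 is down to just 6. So r9c4=6.
Step 4. [r3c1∈{5,7}] across row 3, 5 lands solely at r3c1 ⇒ r3c1=5.
Step 5. [r1c2∈{1,2,7,9}] r1c2 is the only open cell in col 2 admitting 2, so r1c2=2.
Step 6. [r8c6∈{5,9}] 5 has one home in row 8: r8c6 ⇒ r8c6=5.
Step 7. [r9c3∈{1,3}] 1 has one home in row 9: r9c3. So r9c3=1.
Step 8. [r2c3∈{3}] r2c3 has the single candidate 3. So r2c3=3.
Step 9. [r7c8∈{8}] r7c8 is down to just 8, so r7c8=8.
Step 10. [r2c8∈{1}] only 1 remains possible at r2c8 ⇒ r2c8=1.
Step 11. [r8c2∈{9}] only 9 remains possible at r8c2. So r8c2=9.
Step 12. [r7c5∈{4}] only 4 remains possible at r7c5, so r7c5=4.
Step 13. [r2c1∈{8}] r2c1's peers cover all but 8, so r2c1=8.
Step 14. [r1c5∈{1,8}] in col 5, 8 fits only at r1c5. So r1c5=8.
Step 15. [r6c4∈{3,9}] across col 4, 9 lands solely at r6c4 ⇒ r6c4=9.
Step 16. [r6c6∈{1,3,4}] row 6 places 3 nowhere but r6c6 ⇒ r6c6=3.
Step 17. [r4c5∈{6}] r4c5 is down to just 6, so r4c5=6.
Step 18. [r8c1∈{6}] r8c1 is down to just 6, so r8c1=6.
Step 19. [r3c7∈{7}] r3c7 is down to just 7, so r3c7=7.
Step 20. [r8c4∈{8}] r8c4 is down to just 8 ⇒ r8c4=8.
Step 21. [r4c6∈{4}] r4c6's peers cover all but 4. So r4c6=4.
Step 22. [r7c3∈{5}] r7c3 has the single candidate 5, so r7c3=5.
Step 23. [r8c7∈{1}] r8c7 is down to just 1 ⇒ r8c7=1.
Step 24. [r9c1∈{3}] r9c1 has the single candidate 3 ⇒ r9c1=3.
Step 25. [r1c9∈{4}] r1c9 has the single candidate 4, so r1c9=4.
Step 26. [r7c9∈{6}] r7c9 has the single candidate 6 ⇒ r7c9=6.
Step 27. [r2c5∈{5}] r2c5 is down to just 5, so r2c5=5.
Step 28. [r1c1∈{7}] only 7 remains possible at r1c1, so r1c1=7.
Step 29. [r3c2∈{1}] nothing but 1 survives at r3c2 ⇒ r3c2=1.
Step 30. [r6c5∈{1}] nothing but 1 survives at r6c5 ⇒ r6c5=1.
Step 31. [r7c7∈{3}] r7c7 is down to just 3, so r7c7=3.
Step 32. [r2c6∈{6}] r2c6 is down to just 6 ⇒ r2c6=6.
Step 33. [r4c4∈{2}] r4c4 has the single candidate 2. So r4c4=2.
Step 34. [r5c3∈{2}] r5c3 is down to just 2, so r5c3=2.
Step 35. [r1c4∈{3}] r1c4 is down to just 3 ⇒ r1c4=3.
Step 36. [r6c1∈{4}] r6c1's peers cover all but 4, so r6c1=4.
Step 37. [r8c9∈{2}] r8c9 has the single candidate 2. So r8c9=2.
Step 38. [r4c7∈{8}] r4c7 has the single candidate 8, so r4c7=8.
Step 39. [r7c2∈{7}] r7c2 has the single candidate 7. So r7c2=7.
Step 40. [r1c3∈{9}] r1c3's peers cover all but 9 ⇒ r1c3=9.
Step 41. [r7c6∈{9}] only 9 remains possible at r7c6 ⇒ r7c6=9.
Step 42. [r5c5∈{7}] only 7 remains possible at r5c5 ⇒ r5c5=7.
Step 43. [r1c6∈{1}] nothing but 1 survives at r1c6. So r1c6=1.

Answer: 7 2 9 3 8 1 5 6 4 / 8 4 3 7 5 6 2 1 9 / 5 1 6 4 9 2 7 3 8 / 9 3 7 2 6 4 8 5 1 / 1 6 2 5 7 8 4 9 3 / 4 5 8 9 1 3 6 2 7 / 2 7 5 1 4 9 3 8 6 / 6 9 4 8 3 5 1 7 2 / 3 8 1 6 2 7 9 4 5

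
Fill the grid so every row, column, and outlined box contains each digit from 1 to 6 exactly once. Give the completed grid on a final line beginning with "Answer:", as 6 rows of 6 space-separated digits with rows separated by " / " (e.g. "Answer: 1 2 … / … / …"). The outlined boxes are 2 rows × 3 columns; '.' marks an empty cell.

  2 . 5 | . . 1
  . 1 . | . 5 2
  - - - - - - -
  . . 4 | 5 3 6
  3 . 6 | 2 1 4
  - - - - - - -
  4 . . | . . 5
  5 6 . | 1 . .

Step 1. [r2c4∈{3,4,6}] in row 2, 4 fits only at r2c4 ⇒ r2c4=4.
Step 2. [r2c3∈{3}] only 3 remains possible at r2c3 ⇒ r2c3=3.
Step 3. [r6c3∈{2}] only 2 remains possible at r6c3. So r6c3=2.
Step 4. [r1c5∈{6}] nothing but 6 survives at r1c5, so r1c5=6.
Step 5. [r5c2∈{3}] only 3 remains possible at r5c2. So r5c2=3.
Step 6. [r6c5∈{4}] r6c5 has the single candidate 4, so r6c5=4.
Step 7. [r5c3∈{1}] r5c3 has the single candidate 1 ⇒ r5c3=1.
Step 8. [r5c4∈{6}] r5c4 has the single candidate 6. So r5c4=6.
Step 9. [r5c5∈{2}] r5c5 is down to just 2, so r5c5=2.
Step 10. [r3c1∈{1}] r3c1 is down to just 1 ⇒ r3c1=1.
Step 11. [r6c6∈{3}] r6c6's peers cover all but 3. So r6c6=3.
Step 12. [r1c4∈{3}] nothing but 3 survives at r1c4. So r1c4=3.
Step 13. [r2c1∈{6}] r2c1 is down to just 6. So r2c1=6.
Step 14. [r4c2∈{5}] r4c2 has the single candidate 5 ⇒ r4c2=5.
Step 15. [r3c2∈{2}] r3c2's peers cover all but 2, so r3c2=2.
Step 16. [r1c2∈{4}] only 4 remains possible at r1c2. So r1c2=4.

Answer: 2 4 5 3 6 1 / 6 1 3 4 5 2 / 1 2 4 5 3 6 / 3 5 6 2 1 4 / 4 3 1 6 2 5 / 5 6 2 1 4 3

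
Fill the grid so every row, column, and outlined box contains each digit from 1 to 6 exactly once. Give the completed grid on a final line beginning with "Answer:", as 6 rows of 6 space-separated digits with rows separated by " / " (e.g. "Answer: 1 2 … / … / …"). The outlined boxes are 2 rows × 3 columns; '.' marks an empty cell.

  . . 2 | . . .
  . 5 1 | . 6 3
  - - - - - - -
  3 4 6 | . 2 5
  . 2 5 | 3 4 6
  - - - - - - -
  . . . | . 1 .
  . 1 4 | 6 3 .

Step 1. [r5c4∈{2,4,5}] 5 has one home in box 6: r5c4, so r5c4=5.
Step 2. [r2c1∈{4}] only 4 remains possible at r2c1, so r2c1=4.
Step 3. [r1c6∈{1,4}] r1c6 is the only open cell in col 6 admitting 1, so r1c6=1.
Step 4. [r1c1∈{6}] r1c1 has the single candidate 6. So r1c1=6.
Step 5. [r5c1∈{2}] r5c1 has the single candidate 2, so r5c1=2.
Step 6. [r1c2∈{3}] r1c2 is down to just 3. So r1c2=3.
Step 7. [r5c6∈{4}] r5c6 is down to just 4, so r5c6=4.
Step 8. [r5c3∈{3}] r5c3 has the single candidate 3. So r5c3=3.
Step 9. [r1c4∈{4}] nothing but 4 survives at r1c4, so r1c4=4.
Step 10. [r6c6∈{2}] nothing but 2 survives at r6c6, so r6c6=2.
Step 11. [r6c1∈{5}] r6c1 has the single candidate 5. So r6c1=5.
Step 12. [r1c5∈{5}] nothing but 5 survives at r1c5. So r1c5=5.
Step 13. [r5c2∈{6}] r5c2 is down to just 6 ⇒ r5c2=6.
Step 14. [r4c1∈{1}] r4c1 is down to just 1, so r4c1=1.
Step 15. [r3c4∈{1}] only 1 remains possible at r3c4, so r3c4=1.
Step 16. [r2c4∈{2}] r2c4's peers cover all but 2, so r2c4=2.

Answer: 6 3 2 4 5 1 / 4 5 1 2 6 3 / 3 4 6 1 2 5 / 1 2 5 3 4 6 / 2 6 3 5 1 4 / 5 1 4 6 3 2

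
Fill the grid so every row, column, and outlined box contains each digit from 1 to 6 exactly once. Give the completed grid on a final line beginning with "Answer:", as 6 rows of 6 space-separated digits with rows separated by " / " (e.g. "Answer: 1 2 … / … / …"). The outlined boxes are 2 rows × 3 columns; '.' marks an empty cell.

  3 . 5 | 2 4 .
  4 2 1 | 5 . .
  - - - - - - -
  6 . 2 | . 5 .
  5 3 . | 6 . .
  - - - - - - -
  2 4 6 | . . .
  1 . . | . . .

Step 1. [r1c6∈{1,6}] in row 1, 1 fits only at r1c6 ⇒ r1c6=1.
Step 2. [r6c3∈{3}] only 3 remains possible at r6c3 ⇒ r6c3=3.
Step 3. [r4c5∈{1,2}] 1 has one home in row 4: r4c5. So r4c5=1.
Step 4. [r5c5∈{3}] r5c5's peers cover all but 3 ⇒ r5c5=3.
Step 5. [r2c6∈{3,6}] row 2 places 3 nowhere but r2c6 ⇒ r2c6=3.
Step 6. [r6c6∈{2,4,5,6}] in col 6, 6 fits only at r6c6 ⇒ r6c6=6.
Step 7. [r3c6∈{4}] r3c6 has the single candidate 4, so r3c6=4.
Step 8. [r4c6∈{2}] only 2 remains possible at r4c6. So r4c6=2.
Step 9. [r2c5∈{6}] nothing but 6 survives at r2c5. So r2c5=6.
Step 10. [r6c2∈{5}] only 5 remains possible at r6c2. So r6c2=5.
Step 11. [r3c4∈{3}] r3c4 has the single candidate 3 ⇒ r3c4=3.
Step 12. [r3c2∈{1}] nothing but 1 survives at r3c2, so r3c2=1.
Step 13. [r5c6∈{5}] r5c6 has the single candidate 5. So r5c6=5.
Step 14. [r5c4∈{1}] nothing but 1 survives at r5c4, so r5c4=1.
Step 15. [r4c3∈{4}] nothing but 4 survives at r4c3. So r4c3=4.
Step 16. [r6c4∈{4}] r6c4 is down to just 4. So r6c4=4.
Step 17. [r6c5∈{2}] r6c5's peers cover all but 2 ⇒ r6c5=2.
Step 18. [r1c2∈{6}] r1c2's peers cover all but 6 ⇒ r1c2=6.

Answer: 3 6 5 2 4 1 / 4 2 1 5 6 3 / 6 1 2 3 5 4 / 5 3 4 6 1 2 / 2 4 6 1 3 5 / 1 5 3 4 2 6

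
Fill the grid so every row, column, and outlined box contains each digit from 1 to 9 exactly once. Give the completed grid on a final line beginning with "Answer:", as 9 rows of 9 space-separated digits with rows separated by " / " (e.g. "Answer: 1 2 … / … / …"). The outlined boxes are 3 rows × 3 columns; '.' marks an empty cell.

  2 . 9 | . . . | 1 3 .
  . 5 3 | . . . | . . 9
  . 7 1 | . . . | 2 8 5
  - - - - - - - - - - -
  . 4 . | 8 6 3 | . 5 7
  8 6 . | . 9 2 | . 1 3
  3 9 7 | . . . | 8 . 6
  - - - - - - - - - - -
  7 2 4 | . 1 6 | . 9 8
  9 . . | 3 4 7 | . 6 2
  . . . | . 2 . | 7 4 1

Step 1. [r7c4∈{5}] nothing but 5 survives at r7c4 ⇒ r7c4=5.
Step 2. [r9c6∈{8,9}] across box 8, 8 lands solely at r9c6, so r9c6=8.
Step 3. [r1c4∈{4,6,7}] row 1 places 6 nowhere but r1c4. So r1c4=6.
Step 4. [r1c5∈{5,7,8}] across row 1, 7 lands solely at r1c5. So r1c5=7.
Step 5. [r9c1∈{5,6}] col 1 places 5 nowhere but r9c1. So r9c1=5.
Step 6. [r5c7∈{4}] r5c7 is down to just 4 ⇒ r5c7=4.
Step 7. [r2c4∈{1,2,4}] 2 has one home in row 2: r2c4, so r2c4=2.
Step 8. [r6c4∈{1,4}] r6c4 is the only open cell in col 4 admitting 1, so r6c4=1.
Step 9. [r3c4∈{4,9}] in col 4, 4 fits only at r3c4 ⇒ r3c4=4.
Step 10. [r1c2∈{8}] r1c2's peers cover all but 8. So r1c2=8.
Step 11. [r2c7∈{6}] only 6 remains possible at r2c7 ⇒ r2c7=6.
Step 12. [r6c5∈{5}] only 5 remains possible at r6c5 ⇒ r6c5=5.
Step 13. [r9c4∈{9}] r9c4 is down to just 9. So r9c4=9.
Step 14. [r6c6∈{4}] only 4 remains possible at r6c6, so r6c6=4.
Step 15. [r4c3∈{2}] nothing but 2 survives at r4c3, so r4c3=2.
Step 16. [r8c3∈{8}] r8c3 has the single candidate 8. So r8c3=8.
Step 17. [r4c7∈{9}] r4c7 has the single candidate 9. So r4c7=9.
Step 18. [r7c7∈{3}] r7c7 is down to just 3, so r7c7=3.
Step 19. [r8c2∈{1}] nothing but 1 survives at r8c2 ⇒ r8c2=1.
Step 20. [r1c6∈{5}] r1c6 is down to just 5. So r1c6=5.
Step 21. [r2c5∈{8}] only 8 remains possible at r2c5. So r2c5=8.
Step 22. [r2c1∈{4}] r2c1 is down to just 4, so r2c1=4.
Step 23. [r3c5∈{3}] r3c5 has the single candidate 3. So r3c5=3.
Step 24. [r1c9∈{4}] only 4 remains possible at r1c9, so r1c9=4.
Step 25. [r5c3∈{5}] r5c3's peers cover all but 5. So r5c3=5.
Step 26. [r2c8∈{7}] nothing but 7 survives at r2c8, so r2c8=7.
Step 27. [r9c2∈{3}] r9c2's peers cover all but 3, so r9c2=3.
Step 28. [r3c1∈{6}] only 6 remains possible at r3c1. So r3c1=6.
Step 29. [r4c1∈{1}] only 1 remains possible at r4c1. So r4c1=1.
Step 30. [r6c8∈{2}] only 2 remains possible at r6c8 ⇒ r6c8=2.
Step 31. [r2c6∈{1}] r2c6's peers cover all but 1. So r2c6=1.
Step 32. [r3c6∈{9}] r3c6's peers cover all but 9 ⇒ r3c6=9.
Step 33. [r8c7∈{5}] only 5 remains possible at r8c7. So r8c7=5.
Step 34. [r9c3∈{6}] r9c3 is down to just 6. So r9c3=6.
Step 35. [r5c4∈{7}] only 7 remains possible at r5c4. So r5c4=7.

Answer: 2 8 9 6 7 5 1 3 4 / 4 5 3 2 8 1 6 7 9 / 6 7 1 4 3 9 2 8 5 / 1 4 2 8 6 3 9 5 7 / 8 6 5 7 9 2 4 1 3 / 3 9 7 1 5 4 8 2 6 / 7 2 4 5 1 6 3 9 8 / 9 1 8 3 4 7 5 6 2 / 5 3 6 9 2 8 7 4 1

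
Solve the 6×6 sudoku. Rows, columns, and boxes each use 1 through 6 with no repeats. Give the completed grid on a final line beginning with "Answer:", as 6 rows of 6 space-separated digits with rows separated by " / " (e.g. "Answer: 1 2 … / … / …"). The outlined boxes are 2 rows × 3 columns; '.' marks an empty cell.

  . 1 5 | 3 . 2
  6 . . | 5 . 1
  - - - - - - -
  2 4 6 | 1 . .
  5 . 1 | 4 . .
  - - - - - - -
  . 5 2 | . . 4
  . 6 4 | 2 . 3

Step 1. [r1c5∈{4,6}] r1c5 is the only open cell in row 1 admitting 6 ⇒ r1c5=6.
Step 2. [r6c1∈{1}] nothing but 1 survives at r6c1, so r6c1=1.
Step 3. [r4c2∈{3}] r4c2 is down to just 3. So r4c2=3.
Step 4. [r3c5∈{3,5}] 3 has one home in row 3: r3c5 ⇒ r3c5=3.
Step 5. [r2c5∈{4}] only 4 remains possible at r2c5. So r2c5=4.
Step 6. [r2c2∈{2}] r2c2's peers cover all but 2, so r2c2=2.
Step 7. [r4c6∈{6}] r4c6's peers cover all but 6 ⇒ r4c6=6.
Step 8. [r1c1∈{4}] only 4 remains possible at r1c1 ⇒ r1c1=4.
Step 9. [r5c1∈{3}] only 3 remains possible at r5c1. So r5c1=3.
Step 10. [r2c3∈{3}] nothing but 3 survives at r2c3 ⇒ r2c3=3.
Step 11. [r6c5∈{5}] nothing but 5 survives at r6c5, so r6c5=5.
Step 12. [r4c5∈{2}] nothing but 2 survives at r4c5, so r4c5=2.
Step 13. [r5c5∈{1}] r5c5 has the single candidate 1. So r5c5=1.
Step 14. [r5c4∈{6}] nothing but 6 survives at r5c4, so r5c4=6.
Step 15. [r3c6∈{5}] r3c6's peers cover all but 5. So r3c6=5.

Answer: 4 1 5 3 6 2 / 6 2 3 5 4 1 / 2 4 6 1 3 5 / 5 3 1 4 2 6 / 3 5 2 6 1 4 / 1 6 4 2 5 3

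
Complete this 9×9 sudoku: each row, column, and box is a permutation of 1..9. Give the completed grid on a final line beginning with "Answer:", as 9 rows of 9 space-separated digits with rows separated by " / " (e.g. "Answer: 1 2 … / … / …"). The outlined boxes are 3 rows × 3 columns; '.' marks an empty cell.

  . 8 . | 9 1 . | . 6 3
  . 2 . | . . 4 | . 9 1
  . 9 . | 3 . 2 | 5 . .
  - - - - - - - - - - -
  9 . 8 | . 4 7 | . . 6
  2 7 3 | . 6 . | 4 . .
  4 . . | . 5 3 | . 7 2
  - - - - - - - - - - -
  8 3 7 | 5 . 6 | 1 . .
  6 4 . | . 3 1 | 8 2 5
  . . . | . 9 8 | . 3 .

Step 1. [r2c7∈{7}] r2c7's peers cover all but 7. So r2c7=7.
Step 2. [r3c3∈{1,4,6}] row 3 places 6 nowhere but r3c3 ⇒ r3c3=6.
Step 3. [r2c3∈{5}] r2c3's peers cover all but 5. So r2c3=5.
Step 4. [r6c3∈{1}] nothing but 1 survives at r6c3 ⇒ r6c3=1.
Step 5. [r5c8∈{1,5,8}] in row 5, 5 fits only at r5c8, so r5c8=5.
Step 6. [r5c9∈{8,9}] box 6 places 8 nowhere but r5c9. So r5c9=8.
Step 7. [r9c4∈{2,4,7}] across col 4, 4 lands solely at r9c4. So r9c4=4.
Step 8. [r9c1∈{1,5}] r9c1 is the only open cell in col 1 admitting 5 ⇒ r9c1=5.
Step 9. [r2c5∈{8}] r2c5's peers cover all but 8, so r2c5=8.
Step 10. [r3c9∈{4}] only 4 remains possible at r3c9 ⇒ r3c9=4.
Step 11. [r4c4∈{1,2}] row 4 places 2 nowhere but r4c4 ⇒ r4c4=2.
Step 12. [r1c1∈{7}] r1c1 has the single candidate 7 ⇒ r1c1=7.
Step 13. [r9c7∈{6}] r9c7 is down to just 6. So r9c7=6.
Step 14. [r4c2∈{5}] nothing but 5 survives at r4c2. So r4c2=5.
Step 15. [r9c9∈{7}] r9c9 is down to just 7 ⇒ r9c9=7.
Step 16. [r4c8∈{1}] r4c8 has the single candidate 1, so r4c8=1.
Step 17. [r2c1∈{3}] r2c1 is down to just 3 ⇒ r2c1=3.
Step 18. [r6c2∈{6}] r6c2's peers cover all but 6 ⇒ r6c2=6.
Step 19. [r1c7∈{2}] r1c7 is down to just 2 ⇒ r1c7=2.
Step 20. [r3c5∈{7}] r3c5 has the single candidate 7. So r3c5=7.
Step 21. [r7c5∈{2}] nothing but 2 survives at r7c5. So r7c5=2.
Step 22. [r6c7∈{9}] nothing but 9 survives at r6c7 ⇒ r6c7=9.
Step 23. [r5c6∈{9}] r5c6 has the single candidate 9. So r5c6=9.
Step 24. [r6c4∈{8}] only 8 remains possible at r6c4. So r6c4=8.
Step 25. [r8c3∈{9}] nothing but 9 survives at r8c3. So r8c3=9.
Step 26. [r3c1∈{1}] r3c1 has the single candidate 1. So r3c1=1.
Step 27. [r3c8∈{8}] nothing but 8 survives at r3c8. So r3c8=8.
Step 28. [r5c4∈{1}] only 1 remains possible at r5c4, so r5c4=1.
Step 29. [r7c8∈{4}] only 4 remains possible at r7c8, so r7c8=4.
Step 30. [r9c3∈{2}] nothing but 2 survives at r9c3, so r9c3=2.
Step 31. [r9c2∈{1}] only 1 remains possible at r9c2. So r9c2=1.
Step 32. [r1c6∈{5}] r1c6 has the single candidate 5, so r1c6=5.
Step 33. [r7c9∈{9}] r7c9 has the single candidate 9 ⇒ r7c9=9.
Step 34. [r4c7∈{3}] r4c7's peers cover all but 3. So r4c7=3.
Step 35. [r2c4∈{6}] r2c4 has the single candidate 6, so r2c4=6.
Step 36. [r8c4∈{7}] r8c4 has the single candidate 7, so r8c4=7.
Step 37. [r1c3∈{4}] r1c3's peers cover all but 4. So r1c3=4.

Answer: 7 8 4 9 1 5 2 6 3 / 3 2 5 6 8 4 7 9 1 / 1 9 6 3 7 2 5 8 4 / 9 5 8 2 4 7 3 1 6 / 2 7 3 1 6 9 4 5 8 / 4 6 1 8 5 3 9 7 2 / 8 3 7 5 2 6 1 4 9 / 6 4 9 7 3 1 8 2 5 / 5 1 2 4 9 8 6 3 7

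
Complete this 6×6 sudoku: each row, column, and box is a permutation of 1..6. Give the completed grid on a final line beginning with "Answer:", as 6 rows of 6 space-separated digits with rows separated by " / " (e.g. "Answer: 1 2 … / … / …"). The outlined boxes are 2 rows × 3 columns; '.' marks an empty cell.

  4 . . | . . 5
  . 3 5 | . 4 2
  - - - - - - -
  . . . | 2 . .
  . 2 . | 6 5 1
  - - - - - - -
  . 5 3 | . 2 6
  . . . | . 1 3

Step 1. [r2c1∈{1,6}] in row 2, 6 fits only at r2c1, so r2c1=6.
Step 2. [r1c2∈{1}] r1c2 has the single candidate 1 ⇒ r1c2=1.
Step 3. [r4c3∈{4}] r4c3's peers cover all but 4 ⇒ r4c3=4.
Step 4. [r3c5∈{3}] r3c5 has the single candidate 3 ⇒ r3c5=3.
Step 5. [r3c2∈{6}] r3c2 is down to just 6 ⇒ r3c2=6.
Step 6. [r5c4∈{4}] r5c4 has the single candidate 4 ⇒ r5c4=4.
Step 7. [r6c3∈{2,6}] 6 has one home in row 6: r6c3 ⇒ r6c3=6.
Step 8. [r3c3∈{1}] r3c3 has the single candidate 1 ⇒ r3c3=1.
Step 9. [r1c4∈{3}] only 3 remains possible at r1c4. So r1c4=3.
Step 10. [r1c3∈{2}] r1c3 has the single candidate 2, so r1c3=2.
Step 11. [r5c1∈{1}] r5c1 has the single candidate 1, so r5c1=1.
Step 12. [r1c5∈{6}] r1c5 is down to just 6, so r1c5=6.
Step 13. [r6c2∈{4}] r6c2 is down to just 4 ⇒ r6c2=4.
Step 14. [r6c1∈{2}] nothing but 2 survives at r6c1 ⇒ r6c1=2.
Step 15. [r2c4∈{1}] r2c4 has the single candidate 1 ⇒ r2c4=1.
Step 16. [r3c1∈{5}] only 5 remains possible at r3c1 ⇒ r3c1=5.
Step 17. [r4c1∈{3}] nothing but 3 survives at r4c1 ⇒ r4c1=3.
Step 18. [r6c4∈{5}] r6c4 is down to just 5 ⇒ r6c4=5.
Step 19. [r3c6∈{4}] only 4 remains possible at r3c6, so r3c6=4.

Answer: 4 1 2 3 6 5 / 6 3 5 1 4 2 / 5 6 1 2 3 4 / 3 2 4 6 5 1 / 1 5 3 4 2 6 / 2 4 6 5 1 3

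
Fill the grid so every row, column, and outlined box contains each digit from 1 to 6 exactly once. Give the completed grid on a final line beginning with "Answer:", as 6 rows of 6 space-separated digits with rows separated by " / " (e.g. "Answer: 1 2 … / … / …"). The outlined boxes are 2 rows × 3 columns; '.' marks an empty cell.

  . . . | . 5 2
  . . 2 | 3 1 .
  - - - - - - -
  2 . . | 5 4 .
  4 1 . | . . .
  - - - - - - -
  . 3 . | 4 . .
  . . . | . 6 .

Step 1. [r1c4∈{6}] only 6 remains possible at r1c4. So r1c4=6.
Step 2. [r6c4∈{1,2}] col 4 places 1 nowhere but r6c4. So r6c4=1.
Step 3. [r6c1∈{5}] r6c1 has the single candidate 5, so r6c1=5.
Step 4. [r3c2∈{6}] r3c2's peers cover all but 6. So r3c2=6.
Step 5. [r4c5∈{2,3}] across col 5, 3 lands solely at r4c5 ⇒ r4c5=3.
Step 6. [r1c2∈{4}] r1c2 has the single candidate 4 ⇒ r1c2=4.
Step 7. [r5c3∈{1,6}] col 3 places 6 nowhere but r5c3. So r5c3=6.
Step 8. [r1c1∈{1,3}] across col 1, 3 lands solely at r1c1. So r1c1=3.
Step 9. [r6c6∈{3}] r6c6 has the single candidate 3. So r6c6=3.
Step 10. [r4c4∈{2}] r4c4 is down to just 2. So r4c4=2.
Step 11. [r5c1∈{1}] r5c1's peers cover all but 1. So r5c1=1.
Step 12. [r3c3∈{3}] r3c3's peers cover all but 3, so r3c3=3.
Step 13. [r6c2∈{2}] r6c2's peers cover all but 2, so r6c2=2.
Step 14. [r5c6∈{5}] r5c6 is down to just 5 ⇒ r5c6=5.
Step 15. [r2c2∈{5}] only 5 remains possible at r2c2. So r2c2=5.
Step 16. [r5c5∈{2}] only 2 remains possible at r5c5, so r5c5=2.
Step 17. [r3c6∈{1}] r3c6 has the single candidate 1, so r3c6=1.
Step 18. [r2c6∈{4}] nothing but 4 survives at r2c6 ⇒ r2c6=4.
Step 19. [r6c3∈{4}] only 4 remains possible at r6c3 ⇒ r6c3=4.
Step 20. [r4c3∈{5}] nothing but 5 survives at r4c3 ⇒ r4c3=5.
Step 21. [r1c3∈{1}] r1c3 is down to just 1 ⇒ r1c3=1.
Step 22. [r4c6∈{6}] r4c6 has the single candidate 6, so r4c6=6.
Step 23. [r2c1∈{6}] r2c1's peers cover all but 6 ⇒ r2c1=6.

Answer: 3 4 1 6 5 2 / 6 5 2 3 1 4 / 2 6 3 5 4 1 / 4 1 5 2 3 6 / 1 3 6 4 2 5 / 5 2 4 1 6 3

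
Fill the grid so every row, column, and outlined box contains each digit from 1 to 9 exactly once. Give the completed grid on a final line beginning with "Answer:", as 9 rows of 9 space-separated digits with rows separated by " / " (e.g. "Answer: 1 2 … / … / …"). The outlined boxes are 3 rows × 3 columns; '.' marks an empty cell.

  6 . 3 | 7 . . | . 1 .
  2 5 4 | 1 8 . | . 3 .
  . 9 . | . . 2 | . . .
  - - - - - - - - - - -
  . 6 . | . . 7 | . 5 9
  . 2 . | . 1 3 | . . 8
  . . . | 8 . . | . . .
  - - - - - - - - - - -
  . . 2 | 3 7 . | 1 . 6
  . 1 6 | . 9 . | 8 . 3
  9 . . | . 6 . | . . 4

Step 1. [r9c7∈{2,5,7}] in box 9, 5 fits only at r9c7 ⇒ r9c7=5.
Step 2. [r3c8∈{4,6,7,8}] across col 8, 8 lands solely at r3c8, so r3c8=8.
Step 3. [r5c4∈{4,5,6,9}] in col 4, 9 fits only at r5c4. So r5c4=9.
Step 4. [r6c6∈{4,5,6}] r6c6 is the only open cell in box 5 admitting 6, so r6c6=6.
Step 5. [r6c5∈{2,4,5}] across box 5, 5 lands solely at r6c5, so r6c5=5.
Step 6. [r1c5∈{4}] r1c5 has the single candidate 4 ⇒ r1c5=4.
Step 7. [r3c7∈{4,6,7}] in row 3, 4 fits only at r3c7. So r3c7=4.
Step 8. [r6c9∈{1,2,7}] col 9 places 1 nowhere but r6c9. So r6c9=1.
Step 9. [r9c4∈{2}] r9c4 has the single candidate 2, so r9c4=2.
Step 10. [r9c8∈{7}] r9c8 has the single candidate 7, so r9c8=7.
Step 11. [r6c2∈{3,4,7}] across col 2, 7 lands solely at r6c2, so r6c2=7.
Step 12. [r9c3∈{8}] r9c3 is down to just 8 ⇒ r9c3=8.
Step 13. [r2c7∈{6,7,9}] in row 2, 6 fits only at r2c7. So r2c7=6.
Step 14. [r3c3∈{1,7}] r3c3 is the only open cell in col 3 admitting 7. So r3c3=7.
Step 15. [r7c2∈{4}] r7c2's peers cover all but 4. So r7c2=4.
Step 16. [r7c1∈{5}] r7c1 has the single candidate 5. So r7c1=5.
Step 17. [r4c1∈{1,3,4,8}] row 4 places 8 nowhere but r4c1. So r4c1=8.
Step 18. [r1c7∈{2,9}] 9 has one home in col 7: r1c7, so r1c7=9.
Step 19. [r1c6∈{5}] r1c6 has the single candidate 5. So r1c6=5.
Step 20. [r4c7∈{2,3}] across row 4, 3 lands solely at r4c7, so r4c7=3.
Step 21. [r5c1∈{4}] r5c1's peers cover all but 4 ⇒ r5c1=4.
Step 22. [r8c4∈{4,5}] 5 has one home in row 8: r8c4 ⇒ r8c4=5.
Step 23. [r6c7∈{2}] r6c7 has the single candidate 2, so r6c7=2.
Step 24. [r7c6∈{8}] r7c6's peers cover all but 8. So r7c6=8.
Step 25. [r8c6∈{4}] r8c6 is down to just 4. So r8c6=4.
Step 26. [r2c6∈{9}] r2c6 is down to just 9. So r2c6=9.
Step 27. [r8c8∈{2}] r8c8 is down to just 2, so r8c8=2.
Step 28. [r9c6∈{1}] r9c6 is down to just 1. So r9c6=1.
Step 29. [r1c2∈{8}] r1c2 has the single candidate 8 ⇒ r1c2=8.
Step 30. [r6c1∈{3}] nothing but 3 survives at r6c1, so r6c1=3.
Step 31. [r3c1∈{1}] r3c1 has the single candidate 1, so r3c1=1.
Step 32. [r4c4∈{4}] r4c4 is down to just 4. So r4c4=4.
Step 33. [r3c9∈{5}] r3c9's peers cover all but 5, so r3c9=5.
Step 34. [r4c3∈{1}] nothing but 1 survives at r4c3. So r4c3=1.
Step 35. [r3c4∈{6}] r3c4's peers cover all but 6. So r3c4=6.
Step 36. [r2c9∈{7}] r2c9's peers cover all but 7, so r2c9=7.
Step 37. [r9c2∈{3}] r9c2 is down to just 3 ⇒ r9c2=3.
Step 38. [r1c9∈{2}] r1c9 is down to just 2, so r1c9=2.
Step 39. [r7c8∈{9}] r7c8's peers cover all but 9, so r7c8=9.
Step 40. [r8c1∈{7}] only 7 remains possible at r8c1, so r8c1=7.
Step 41. [r5c7∈{7}] only 7 remains possible at r5c7. So r5c7=7.
Step 42. [r4c5∈{2}] r4c5 is down to just 2, so r4c5=2.
Step 43. [r5c8∈{6}] r5c8 is down to just 6 ⇒ r5c8=6.
Step 44. [r3c5∈{3}] r3c5's peers cover all but 3. So r3c5=3.
Step 45. [r6c8∈{4}] r6c8 is down to just 4. So r6c8=4.
Step 46. [r5c3∈{5}] r5c3's peers cover all but 5, so r5c3=5.
Step 47. [r6c3∈{9}] nothing but 9 survives at r6c3 ⇒ r6c3=9.

Answer: 6 8 3 7 4 5 9 1 2 / 2 5 4 1 8 9 6 3 7 / 1 9 7 6 3 2 4 8 5 / 8 6 1 4 2 7 3 5 9 / 4 2 5 9 1 3 7 6 8 / 3 7 9 8 5 6 2 4 1 / 5 4 2 3 7 8 1 9 6 / 7 1 6 5 9 4 8 2 3 / 9 3 8 2 6 1 5 7 4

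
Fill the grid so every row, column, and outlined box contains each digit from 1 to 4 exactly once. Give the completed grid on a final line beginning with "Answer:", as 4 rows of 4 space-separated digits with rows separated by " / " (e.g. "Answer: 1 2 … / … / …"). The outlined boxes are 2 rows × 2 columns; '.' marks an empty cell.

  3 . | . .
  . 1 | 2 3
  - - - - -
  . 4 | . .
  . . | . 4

Step 1. [r4c2∈{2,3}] in col 2, 3 fits only at r4c2 ⇒ r4c2=3.
Step 2. [r4c3∈{1}] r4c3 has the single candidate 1. So r4c3=1.
Step 3. [r3c4∈{2}] r3c4 is down to just 2. So r3c4=2.
Step 4. [r1c2∈{2}] r1c2 has the single candidate 2, so r1c2=2.
Step 5. [r3c3∈{3}] r3c3's peers cover all but 3 ⇒ r3c3=3.
Step 6. [r3c1∈{1}] r3c1's peers cover all but 1. So r3c1=1.
Step 7. [r1c4∈{1}] nothing but 1 survives at r1c4 ⇒ r1c4=1.
Step 8. [r4c1∈{2}] nothing but 2 survives at r4c1, so r4c1=2.
Step 9. [r1c3∈{4}] r1c3 has the single candidate 4 ⇒ r1c3=4.
Step 10. [r2c1∈{4}] nothing but 4 survives at r2c1 ⇒ r2c1=4.

Answer: 3 2 4 1 / 4 1 2 3 / 1 4 3 2 / 2 3 1 4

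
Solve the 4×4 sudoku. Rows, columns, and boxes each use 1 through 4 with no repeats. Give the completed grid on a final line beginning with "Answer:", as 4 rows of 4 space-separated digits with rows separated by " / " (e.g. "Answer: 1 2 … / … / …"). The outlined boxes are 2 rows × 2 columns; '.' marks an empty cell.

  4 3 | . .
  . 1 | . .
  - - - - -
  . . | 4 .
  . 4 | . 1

Step 1. [r2c1∈{2}] r2c1's peers cover all but 2, so r2c1=2.
Step 2. [r4c3∈{2,3}] row 4 places 2 nowhere but r4c3, so r4c3=2.
Step 3. [r3c4∈{3}] nothing but 3 survives at r3c4, so r3c4=3.
Step 4. [r2c3∈{3}] r2c3's peers cover all but 3 ⇒ r2c3=3.
Step 5. [r4c1∈{3}] r4c1 has the single candidate 3, so r4c1=3.
Step 6. [r3c2∈{2}] r3c2's peers cover all but 2 ⇒ r3c2=2.
Step 7. [r3c1∈{1}] nothing but 1 survives at r3c1. So r3c1=1.
Step 8. [r2c4∈{4}] r2c4's peers cover all but 4, so r2c4=4.
Step 9. [r1c3∈{1}] r1c3 has the single candidate 1 ⇒ r1c3=1.
Step 10. [r1c4∈{2}] r1c4 has the single candidate 2. So r1c4=2.

Answer: 4 3 1 2 / 2 1 3 4 / 1 2 4 3 / 3 4 2 1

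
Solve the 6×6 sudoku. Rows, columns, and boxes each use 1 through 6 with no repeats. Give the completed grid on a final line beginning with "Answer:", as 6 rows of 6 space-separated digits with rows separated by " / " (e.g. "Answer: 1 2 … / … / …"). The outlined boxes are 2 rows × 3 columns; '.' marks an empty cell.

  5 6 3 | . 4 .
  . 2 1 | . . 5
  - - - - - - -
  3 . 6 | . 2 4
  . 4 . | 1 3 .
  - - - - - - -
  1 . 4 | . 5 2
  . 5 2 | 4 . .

Step 1. [r5c4∈{3,6}] row 5 places 6 nowhere but r5c4, so r5c4=6.
Step 2. [r1c6∈{1}] only 1 remains possible at r1c6, so r1c6=1.
Step 3. [r4c3∈{5}] r4c3 has the single candidate 5 ⇒ r4c3=5.
Step 4. [r1c4∈{2}] nothing but 2 survives at r1c4. So r1c4=2.
Step 5. [r5c2∈{3}] only 3 remains possible at r5c2. So r5c2=3.
Step 6. [r2c1∈{4}] r2c1's peers cover all but 4 ⇒ r2c1=4.
Step 7. [r3c2∈{1}] r3c2 is down to just 1. So r3c2=1.
Step 8. [r4c1∈{2}] r4c1 has the single candidate 2. So r4c1=2.
Step 9. [r6c5∈{1}] r6c5 is down to just 1 ⇒ r6c5=1.
Step 10. [r6c1∈{6}] r6c1 is down to just 6 ⇒ r6c1=6.
Step 11. [r2c5∈{6}] r2c5 is down to just 6 ⇒ r2c5=6.
Step 12. [r2c4∈{3}] r2c4's peers cover all but 3, so r2c4=3.
Step 13. [r6c6∈{3}] nothing but 3 survives at r6c6 ⇒ r6c6=3.
Step 14. [r4c6∈{6}] only 6 remains possible at r4c6, so r4c6=6.
Step 15. [r3c4∈{5}] r3c4 is down to just 5, so r3c4=5.

Answer: 5 6 3 2 4 1 / 4 2 1 3 6 5 / 3 1 6 5 2 4 / 2 4 5 1 3 6 / 1 3 4 6 5 2 / 6 5 2 4 1 3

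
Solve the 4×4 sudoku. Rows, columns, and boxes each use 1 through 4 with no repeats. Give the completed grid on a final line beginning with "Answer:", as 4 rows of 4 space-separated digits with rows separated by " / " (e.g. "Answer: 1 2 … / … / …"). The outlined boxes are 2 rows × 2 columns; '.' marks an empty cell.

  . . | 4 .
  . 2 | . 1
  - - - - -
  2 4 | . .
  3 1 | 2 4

Step 1. [r3c4∈{3}] r3c4 is down to just 3 ⇒ r3c4=3.
Step 2. [r1c2∈{3}] only 3 remains possible at r1c2 ⇒ r1c2=3.
Step 3. [r2c1∈{4}] only 4 remains possible at r2c1 ⇒ r2c1=4.
Step 4. [r3c3∈{1}] r3c3 has the single candidate 1, so r3c3=1.
Step 5. [r1c4∈{2}] r1c4's peers cover all but 2. So r1c4=2.
Step 6. [r2c3∈{3}] only 3 remains possible at r2c3 ⇒ r2c3=3.
Step 7. [r1c1∈{1}] nothing but 1 survives at r1c1, so r1c1=1.

Answer: 1 3 4 2 / 4 2 3 1 / 2 4 1 3 / 3 1 2 4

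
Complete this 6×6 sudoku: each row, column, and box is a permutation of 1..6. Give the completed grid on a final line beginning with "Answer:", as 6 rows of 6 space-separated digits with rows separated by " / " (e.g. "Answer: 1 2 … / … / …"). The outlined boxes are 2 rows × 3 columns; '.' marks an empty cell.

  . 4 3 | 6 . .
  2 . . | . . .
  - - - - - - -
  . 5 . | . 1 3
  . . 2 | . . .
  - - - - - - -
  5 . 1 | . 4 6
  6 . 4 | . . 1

Step 1. [r2c4∈{1,3,4,5}] 1 has one home in col 4: r2c4. So r2c4=1.
Step 2. [r3c4∈{2,4}] r3c4 is the only open cell in row 3 admitting 2. So r3c4=2.
Step 3. [r6c5∈{2,3,5}] across box 6, 2 lands solely at r6c5, so r6c5=2.
Step 4. [r1c5∈{5}] nothing but 5 survives at r1c5, so r1c5=5.
Step 5. [r4c4∈{4,5}] 4 has one home in col 4: r4c4. So r4c4=4.
Step 6. [r4c2∈{1,3,6}] 1 has one home in col 2: r4c2. So r4c2=1.
Step 7. [r6c2∈{3}] r6c2's peers cover all but 3. So r6c2=3.
Step 8. [r2c3∈{5,6}] in row 2, 5 fits only at r2c3, so r2c3=5.
Step 9. [r3c1∈{4}] only 4 remains possible at r3c1, so r3c1=4.
Step 10. [r4c5∈{6}] nothing but 6 survives at r4c5, so r4c5=6.
Step 11. [r1c1∈{1}] r1c1 is down to just 1 ⇒ r1c1=1.
Step 12. [r1c6∈{2}] r1c6 has the single candidate 2, so r1c6=2.
Step 13. [r5c4∈{3}] r5c4 is down to just 3, so r5c4=3.
Step 14. [r2c6∈{4}] nothing but 4 survives at r2c6, so r2c6=4.
Step 15. [r5c2∈{2}] nothing but 2 survives at r5c2. So r5c2=2.
Step 16. [r3c3∈{6}] r3c3 is down to just 6, so r3c3=6.
Step 17. [r2c5∈{3}] only 3 remains possible at r2c5. So r2c5=3.
Step 18. [r6c4∈{5}] only 5 remains possible at r6c4, so r6c4=5.
Step 19. [r4c1∈{3}] r4c1's peers cover all but 3. So r4c1=3.
Step 20. [r4c6∈{5}] r4c6 has the single candidate 5. So r4c6=5.
Step 21. [r2c2∈{6}] only 6 remains possible at r2c2, so r2c2=6.

Answer: 1 4 3 6 5 2 / 2 6 5 1 3 4 / 4 5 6 2 1 3 / 3 1 2 4 6 5 / 5 2 1 3 4 6 / 6 3 4 5 2 1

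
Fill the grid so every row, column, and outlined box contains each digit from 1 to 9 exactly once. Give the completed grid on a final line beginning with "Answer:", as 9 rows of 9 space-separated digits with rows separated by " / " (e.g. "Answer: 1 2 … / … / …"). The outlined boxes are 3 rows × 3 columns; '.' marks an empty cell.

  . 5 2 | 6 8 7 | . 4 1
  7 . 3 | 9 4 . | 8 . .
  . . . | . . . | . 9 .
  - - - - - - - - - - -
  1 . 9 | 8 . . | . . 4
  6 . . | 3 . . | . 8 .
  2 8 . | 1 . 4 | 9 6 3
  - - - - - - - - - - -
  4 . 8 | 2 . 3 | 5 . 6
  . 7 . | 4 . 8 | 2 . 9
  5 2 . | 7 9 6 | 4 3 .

Step 1. [r4c7∈{7}] nothing but 7 survives at r4c7, so r4c7=7.
Step 2. [r8c5∈{1,5}] row 8 places 5 nowhere but r8c5, so r8c5=5.
Step 3. [r7c5∈{1}] r7c5 has the single candidate 1. So r7c5=1.
Step 4. [r3c7∈{3,6}] in col 7, 6 fits only at r3c7, so r3c7=6.
Step 5. [r3c4∈{5}] r3c4's peers cover all but 5. So r3c4=5.
Step 6. [r9c3∈{1}] r9c3 is down to just 1 ⇒ r9c3=1.
Step 7. [r5c6∈{2,5,9}] in row 5, 9 fits only at r5c6 ⇒ r5c6=9.
Step 8. [r5c2∈{4}] r5c2's peers cover all but 4. So r5c2=4.
Step 9. [r6c3∈{5,7}] r6c3 is the only open cell in row 6 admitting 5 ⇒ r6c3=5.
Step 10. [r5c9∈{2,5}] r5c9 is the only open cell in row 5 admitting 5 ⇒ r5c9=5.
Step 11. [r5c5∈{2,7}] row 5 places 2 nowhere but r5c5, so r5c5=2.
Step 12. [r2c9∈{2}] r2c9's peers cover all but 2, so r2c9=2.
Step 13. [r2c6∈{1}] r2c6 has the single candidate 1 ⇒ r2c6=1.
Step 14. [r2c2∈{6}] r2c2 has the single candidate 6 ⇒ r2c2=6.
Step 15. [r4c2∈{3}] r4c2 is down to just 3 ⇒ r4c2=3.
Step 16. [r7c8∈{7}] nothing but 7 survives at r7c8 ⇒ r7c8=7.
Step 17. [r3c2∈{1}] nothing but 1 survives at r3c2. So r3c2=1.
Step 18. [r1c7∈{3}] r1c7 is down to just 3. So r1c7=3.
Step 19. [r4c8∈{2}] r4c8 has the single candidate 2 ⇒ r4c8=2.
Step 20. [r7c2∈{9}] only 9 remains possible at r7c2. So r7c2=9.
Step 21. [r8c3∈{6}] nothing but 6 survives at r8c3. So r8c3=6.
Step 22. [r1c1∈{9}] nothing but 9 survives at r1c1. So r1c1=9.
Step 23. [r9c9∈{8}] r9c9 is down to just 8 ⇒ r9c9=8.
Step 24. [r8c8∈{1}] r8c8's peers cover all but 1 ⇒ r8c8=1.
Step 25. [r4c5∈{6}] nothing but 6 survives at r4c5 ⇒ r4c5=6.
Step 26. [r5c3∈{7}] nothing but 7 survives at r5c3, so r5c3=7.
Step 27. [r8c1∈{3}] r8c1's peers cover all but 3. So r8c1=3.
Step 28. [r2c8∈{5}] nothing but 5 survives at r2c8 ⇒ r2c8=5.
Step 29. [r3c3∈{4}] r3c3 is down to just 4 ⇒ r3c3=4.
Step 30. [r3c9∈{7}] only 7 remains possible at r3c9. So r3c9=7.
Step 31. [r3c5∈{3}] r3c5's peers cover all but 3 ⇒ r3c5=3.
Step 32. [r5c7∈{1}] nothing but 1 survives at r5c7 ⇒ r5c7=1.
Step 33. [r6c5∈{7}] nothing but 7 survives at r6c5, so r6c5=7.
Step 34. [r3c1∈{8}] nothing but 8 survives at r3c1 ⇒ r3c1=8.
Step 35. [r4c6∈{5}] r4c6 is down to just 5, so r4c6=5.
Step 36. [r3c6∈{2}] r3c6 is down to just 2, so r3c6=2.

Answer: 9 5 2 6 8 7 3 4 1 / 7 6 3 9 4 1 8 5 2 / 8 1 4 5 3 2 6 9 7 / 1 3 9 8 6 5 7 2 4 / 6 4 7 3 2 9 1 8 5 / 2 8 5 1 7 4 9 6 3 / 4 9 8 2 1 3 5 7 6 / 3 7 6 4 5 8 2 1 9 / 5 2 1 7 9 6 4 3 8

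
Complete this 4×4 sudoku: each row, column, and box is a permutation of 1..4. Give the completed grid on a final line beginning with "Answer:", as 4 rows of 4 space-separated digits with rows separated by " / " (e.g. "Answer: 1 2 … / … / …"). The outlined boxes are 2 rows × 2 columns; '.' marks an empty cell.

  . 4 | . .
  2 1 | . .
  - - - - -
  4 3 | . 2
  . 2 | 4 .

Step 1. [r2c3∈{3}] r2c3's peers cover all but 3. So r2c3=3.
Step 2. [r1c4∈{1}] nothing but 1 survives at r1c4. So r1c4=1.
Step 3. [r4c1∈{1}] r4c1 has the single candidate 1, so r4c1=1.
Step 4. [r3c3∈{1}] r3c3 has the single candidate 1. So r3c3=1.
Step 5. [r2c4∈{4}] nothing but 4 survives at r2c4. So r2c4=4.
Step 6. [r1c1∈{3}] r1c1 is down to just 3 ⇒ r1c1=3.
Step 7. [r4c4∈{3}] nothing but 3 survives at r4c4 ⇒ r4c4=3.
Step 8. [r1c3∈{2}] r1c3 has the single candidate 2, so r1c3=2.

Answer: 3 4 2 1 / 2 1 3 4 / 4 3 1 2 / 1 2 4 3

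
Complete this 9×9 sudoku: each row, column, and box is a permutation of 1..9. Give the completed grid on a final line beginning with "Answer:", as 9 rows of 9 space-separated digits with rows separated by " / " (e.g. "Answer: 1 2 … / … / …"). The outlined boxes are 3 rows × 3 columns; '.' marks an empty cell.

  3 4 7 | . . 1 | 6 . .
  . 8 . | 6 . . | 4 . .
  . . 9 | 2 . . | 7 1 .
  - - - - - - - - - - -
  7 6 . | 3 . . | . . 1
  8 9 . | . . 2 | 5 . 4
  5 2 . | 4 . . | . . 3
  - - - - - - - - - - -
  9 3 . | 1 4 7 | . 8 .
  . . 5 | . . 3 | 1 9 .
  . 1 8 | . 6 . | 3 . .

Step 1. [r7c9∈{2,5,6}] across row 7, 5 lands solely at r7c9, so r7c9=5.
Step 2. [r2c5∈{3,5,7,9}] row 2 places 7 nowhere but r2c5 ⇒ r2c5=7.
Step 3. [r7c7∈{2}] only 2 remains possible at r7c7. So r7c7=2.
Step 4. [r2c3∈{1,2}] across col 3, 2 lands solely at r2c3 ⇒ r2c3=2.
Step 5. [r6c6∈{6,8,9}] across col 6, 6 lands solely at r6c6 ⇒ r6c6=6.
Step 6. [r1c9∈{2,8,9}] across col 9, 2 lands solely at r1c9 ⇒ r1c9=2.
Step 7. [r8c1∈{2,4,6}] 4 has one home in row 8: r8c1 ⇒ r8c1=4.
Step 8. [r1c8∈{5}] only 5 remains possible at r1c8, so r1c8=5.
Step 9. [r2c6∈{5,9}] row 2 places 5 nowhere but r2c6. So r2c6=5.
Step 10. [r6c8∈{7}] only 7 remains possible at r6c8. So r6c8=7.
Step 11. [r4c5∈{5,8,9}] 5 has one home in row 4: r4c5. So r4c5=5.
Step 12. [r9c6∈{9}] r9c6 is down to just 9, so r9c6=9.
Step 13. [r6c5∈{1,8,9}] across box 5, 9 lands solely at r6c5, so r6c5=9.
Step 14. [r1c5∈{8}] r1c5 is down to just 8 ⇒ r1c5=8.
Step 15. [r9c9∈{7}] r9c9 is down to just 7 ⇒ r9c9=7.
Step 16. [r6c3∈{1}] only 1 remains possible at r6c3. So r6c3=1.
Step 17. [r4c6∈{8}] nothing but 8 survives at r4c6 ⇒ r4c6=8.
Step 18. [r9c8∈{4}] nothing but 4 survives at r9c8 ⇒ r9c8=4.
Step 19. [r3c9∈{8}] r3c9 has the single candidate 8. So r3c9=8.
Step 20. [r8c9∈{6}] r8c9 is down to just 6 ⇒ r8c9=6.
Step 21. [r9c1∈{2}] only 2 remains possible at r9c1 ⇒ r9c1=2.
Step 22. [r6c7∈{8}] nothing but 8 survives at r6c7. So r6c7=8.
Step 23. [r5c5∈{1}] r5c5 is down to just 1, so r5c5=1.
Step 24. [r7c3∈{6}] nothing but 6 survives at r7c3 ⇒ r7c3=6.
Step 25. [r5c3∈{3}] only 3 remains possible at r5c3, so r5c3=3.
Step 26. [r2c8∈{3}] nothing but 3 survives at r2c8, so r2c8=3.
Step 27. [r3c6∈{4}] r3c6 has the single candidate 4 ⇒ r3c6=4.
Step 28. [r3c1∈{6}] nothing but 6 survives at r3c1, so r3c1=6.
Step 29. [r9c4∈{5}] only 5 remains possible at r9c4. So r9c4=5.
Step 30. [r4c7∈{9}] r4c7's peers cover all but 9, so r4c7=9.
Step 31. [r5c8∈{6}] only 6 remains possible at r5c8, so r5c8=6.
Step 32. [r2c1∈{1}] nothing but 1 survives at r2c1, so r2c1=1.
Step 33. [r8c5∈{2}] r8c5 has the single candidate 2 ⇒ r8c5=2.
Step 34. [r2c9∈{9}] nothing but 9 survives at r2c9. So r2c9=9.
Step 35. [r5c4∈{7}] r5c4 has the single candidate 7. So r5c4=7.
Step 36. [r3c5∈{3}] only 3 remains possible at r3c5 ⇒ r3c5=3.
Step 37. [r8c2∈{7}] r8c2's peers cover all but 7. So r8c2=7.
Step 38. [r3c2∈{5}] nothing but 5 survives at r3c2. So r3c2=5.
Step 39. [r4c8∈{2}] r4c8 has the single candidate 2. So r4c8=2.
Step 40. [r4c3∈{4}] r4c3 has the single candidate 4. So r4c3=4.
Step 41. [r8c4∈{8}] only 8 remains possible at r8c4 ⇒ r8c4=8.
Step 42. [r1c4∈{9}] nothing but 9 survives at r1c4. So r1c4=9.

Answer: 3 4 7 9 8 1 6 5 2 / 1 8 2 6 7 5 4 3 9 / 6 5 9 2 3 4 7 1 8 / 7 6 4 3 5 8 9 2 1 / 8 9 3 7 1 2 5 6 4 / 5 2 1 4 9 6 8 7 3 / 9 3 6 1 4 7 2 8 5 / 4 7 5 8 2 3 1 9 6 / 2 1 8 5 6 9 3 4 7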